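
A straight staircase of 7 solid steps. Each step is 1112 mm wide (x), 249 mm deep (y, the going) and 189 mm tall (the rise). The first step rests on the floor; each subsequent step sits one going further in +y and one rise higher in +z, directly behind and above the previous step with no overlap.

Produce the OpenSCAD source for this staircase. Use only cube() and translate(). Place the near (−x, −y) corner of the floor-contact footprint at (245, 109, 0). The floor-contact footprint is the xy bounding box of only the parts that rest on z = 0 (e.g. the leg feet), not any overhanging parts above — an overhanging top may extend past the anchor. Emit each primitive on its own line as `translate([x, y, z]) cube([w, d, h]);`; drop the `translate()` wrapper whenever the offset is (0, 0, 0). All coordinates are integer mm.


translate([245, 109, 0]) cube([1112, 249, 189]);
translate([245, 358, 189]) cube([1112, 249, 189]);
translate([245, 607, 378]) cube([1112, 249, 189]);
translate([245, 856, 567]) cube([1112, 249, 189]);
translate([245, 1105, 756]) cube([1112, 249, 189]);
translate([245, 1354, 945]) cube([1112, 249, 189]);
translate([245, 1603, 1134]) cube([1112, 249, 189]);


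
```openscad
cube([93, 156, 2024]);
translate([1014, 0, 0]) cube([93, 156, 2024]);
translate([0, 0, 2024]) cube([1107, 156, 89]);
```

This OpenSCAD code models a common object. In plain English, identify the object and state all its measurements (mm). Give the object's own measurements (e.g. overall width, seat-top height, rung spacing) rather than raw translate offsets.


A door frame. The clear opening is 921 mm wide and 2024 mm high. Two 93 mm wide jambs, 156 mm deep, stand either side of the opening from the floor to the top of the opening. A 89 mm thick head sits across the top of both jambs, spanning the full outside width of the frame.


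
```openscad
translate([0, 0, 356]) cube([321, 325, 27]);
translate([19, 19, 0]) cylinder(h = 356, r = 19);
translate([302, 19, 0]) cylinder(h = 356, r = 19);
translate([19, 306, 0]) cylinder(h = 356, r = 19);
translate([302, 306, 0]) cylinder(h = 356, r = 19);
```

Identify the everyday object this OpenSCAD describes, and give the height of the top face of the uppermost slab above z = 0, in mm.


A stool. The seat height is 383 mm.

A 321×325×27 slab at z = 356 on four corner cylinders — a stool. The seat top is 356 + 27 = 383 mm.


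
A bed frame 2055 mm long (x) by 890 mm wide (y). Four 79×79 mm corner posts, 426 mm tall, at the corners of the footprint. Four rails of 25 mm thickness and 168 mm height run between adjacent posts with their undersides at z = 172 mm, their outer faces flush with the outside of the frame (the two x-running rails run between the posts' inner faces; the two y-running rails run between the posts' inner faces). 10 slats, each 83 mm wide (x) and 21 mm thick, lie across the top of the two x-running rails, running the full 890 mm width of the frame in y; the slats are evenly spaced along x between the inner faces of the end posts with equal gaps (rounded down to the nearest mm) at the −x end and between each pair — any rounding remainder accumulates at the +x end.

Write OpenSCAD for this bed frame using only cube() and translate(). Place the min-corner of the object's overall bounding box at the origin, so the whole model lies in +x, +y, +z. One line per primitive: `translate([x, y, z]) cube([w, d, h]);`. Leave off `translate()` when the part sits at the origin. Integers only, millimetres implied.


cube([79, 79, 426]);
translate([0, 811, 0]) cube([79, 79, 426]);
translate([1976, 0, 0]) cube([79, 79, 426]);
translate([1976, 811, 0]) cube([79, 79, 426]);
translate([79, 0, 172]) cube([1897, 25, 168]);
translate([79, 865, 172]) cube([1897, 25, 168]);
translate([0, 79, 172]) cube([25, 732, 168]);
translate([2030, 79, 172]) cube([25, 732, 168]);
translate([176, 0, 340]) cube([83, 890, 21]);
translate([356, 0, 340]) cube([83, 890, 21]);
translate([536, 0, 340]) cube([83, 890, 21]);
translate([716, 0, 340]) cube([83, 890, 21]);
translate([896, 0, 340]) cube([83, 890, 21]);
translate([1076, 0, 340]) cube([83, 890, 21]);
translate([1256, 0, 340]) cube([83, 890, 21]);
translate([1436, 0, 340]) cube([83, 890, 21]);
translate([1616, 0, 340]) cube([83, 890, 21]);
translate([1796, 0, 340]) cube([83, 890, 21]);


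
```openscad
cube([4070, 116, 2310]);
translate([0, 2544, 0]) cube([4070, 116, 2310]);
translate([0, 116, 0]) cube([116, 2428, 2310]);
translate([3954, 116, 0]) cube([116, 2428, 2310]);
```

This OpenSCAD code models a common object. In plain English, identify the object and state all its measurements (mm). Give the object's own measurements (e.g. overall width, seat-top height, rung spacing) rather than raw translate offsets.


The wall frame of a small rectangular building: four walls, each 2310 mm tall and 116 mm thick, enclosing a footprint 4070 mm (x) by 2660 mm (y) outside-to-outside, with no floor or roof. The front and back walls (the −y and +y sides) span the full width; the two side walls fit between them.


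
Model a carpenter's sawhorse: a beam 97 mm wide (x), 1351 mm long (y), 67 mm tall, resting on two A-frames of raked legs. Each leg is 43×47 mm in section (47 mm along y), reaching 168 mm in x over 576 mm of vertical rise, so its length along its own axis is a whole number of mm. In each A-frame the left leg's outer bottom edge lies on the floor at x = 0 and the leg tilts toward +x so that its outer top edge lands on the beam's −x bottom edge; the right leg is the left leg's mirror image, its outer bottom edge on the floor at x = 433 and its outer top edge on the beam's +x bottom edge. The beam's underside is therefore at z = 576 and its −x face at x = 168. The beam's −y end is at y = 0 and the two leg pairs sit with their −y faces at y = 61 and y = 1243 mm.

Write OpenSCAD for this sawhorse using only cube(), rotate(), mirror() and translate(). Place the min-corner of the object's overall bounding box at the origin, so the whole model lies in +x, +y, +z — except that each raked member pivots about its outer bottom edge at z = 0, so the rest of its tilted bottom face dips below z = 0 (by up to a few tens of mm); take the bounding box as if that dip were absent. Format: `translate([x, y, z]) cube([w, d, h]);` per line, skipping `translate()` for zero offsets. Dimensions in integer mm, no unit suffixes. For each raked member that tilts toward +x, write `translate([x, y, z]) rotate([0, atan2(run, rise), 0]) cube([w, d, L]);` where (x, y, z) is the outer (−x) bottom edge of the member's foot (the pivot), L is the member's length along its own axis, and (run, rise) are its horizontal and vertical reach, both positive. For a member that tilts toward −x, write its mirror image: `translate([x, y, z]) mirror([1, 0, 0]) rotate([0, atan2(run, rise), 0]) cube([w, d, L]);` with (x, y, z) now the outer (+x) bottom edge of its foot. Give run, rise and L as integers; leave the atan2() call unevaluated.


// leg length = √(168² + 576²) = 600
// right-leg outer foot x = 2·168 + 97 = 433
// beam min-corner = (168, 0, 576)
translate([168, 0, 576]) cube([97, 1351, 67]);
translate([0, 61, 0]) rotate([0, atan2(168, 576), 0]) cube([43, 47, 600]);
translate([433, 61, 0]) mirror([1, 0, 0]) rotate([0, atan2(168, 576), 0]) cube([43, 47, 600]);
translate([0, 1243, 0]) rotate([0, atan2(168, 576), 0]) cube([43, 47, 600]);
translate([433, 1243, 0]) mirror([1, 0, 0]) rotate([0, atan2(168, 576), 0]) cube([43, 47, 600]);


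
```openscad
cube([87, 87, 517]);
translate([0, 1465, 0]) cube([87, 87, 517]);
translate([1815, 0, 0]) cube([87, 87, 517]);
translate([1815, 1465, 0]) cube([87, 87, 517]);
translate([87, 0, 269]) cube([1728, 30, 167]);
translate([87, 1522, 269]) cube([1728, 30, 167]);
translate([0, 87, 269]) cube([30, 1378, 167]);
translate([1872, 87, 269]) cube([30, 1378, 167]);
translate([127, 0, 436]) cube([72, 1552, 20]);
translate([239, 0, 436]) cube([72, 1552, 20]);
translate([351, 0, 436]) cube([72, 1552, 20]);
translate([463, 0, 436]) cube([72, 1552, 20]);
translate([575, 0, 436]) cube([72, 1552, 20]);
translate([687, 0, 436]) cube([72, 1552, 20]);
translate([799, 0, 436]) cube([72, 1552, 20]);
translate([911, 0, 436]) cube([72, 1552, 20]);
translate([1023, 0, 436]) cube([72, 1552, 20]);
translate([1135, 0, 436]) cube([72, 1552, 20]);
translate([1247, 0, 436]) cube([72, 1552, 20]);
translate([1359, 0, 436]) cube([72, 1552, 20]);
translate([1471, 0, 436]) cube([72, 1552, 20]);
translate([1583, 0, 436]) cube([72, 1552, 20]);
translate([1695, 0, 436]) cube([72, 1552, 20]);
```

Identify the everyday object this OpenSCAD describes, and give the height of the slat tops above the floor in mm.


A bed frame. The slat-top height is 456 mm.

Four posts, four rails, and a row of slats — a bed frame. Slats sit on the rails at z = 269 + 167 = 436; with slat thickness 20, the top is 456 mm.


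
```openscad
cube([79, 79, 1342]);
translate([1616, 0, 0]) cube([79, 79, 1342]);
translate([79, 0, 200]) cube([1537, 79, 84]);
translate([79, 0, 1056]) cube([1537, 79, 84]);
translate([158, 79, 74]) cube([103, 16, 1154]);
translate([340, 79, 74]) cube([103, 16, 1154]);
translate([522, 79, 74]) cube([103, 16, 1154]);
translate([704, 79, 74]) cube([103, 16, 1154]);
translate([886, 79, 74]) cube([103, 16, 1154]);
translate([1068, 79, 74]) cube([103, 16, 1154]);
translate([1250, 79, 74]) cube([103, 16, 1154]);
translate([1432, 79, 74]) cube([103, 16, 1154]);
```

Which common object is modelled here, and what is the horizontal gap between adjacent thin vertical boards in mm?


A fence section. The picket gap is 79 mm.

Two posts, two rails, 8 pickets — a fence section. Span 1537 mm holds 8 pickets of 103 mm with 9 equal gaps: ⌊(1537 − 8·103) / 9⌋ = 79 mm.


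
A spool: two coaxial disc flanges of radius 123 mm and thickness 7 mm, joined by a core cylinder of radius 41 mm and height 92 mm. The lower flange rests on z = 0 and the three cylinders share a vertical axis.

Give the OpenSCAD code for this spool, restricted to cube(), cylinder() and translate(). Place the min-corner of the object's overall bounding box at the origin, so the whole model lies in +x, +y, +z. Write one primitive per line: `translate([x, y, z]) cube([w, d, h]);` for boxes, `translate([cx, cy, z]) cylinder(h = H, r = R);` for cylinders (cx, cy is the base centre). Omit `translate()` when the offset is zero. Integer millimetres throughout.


translate([123, 123, 0]) cylinder(h = 7, r = 123);
translate([123, 123, 7]) cylinder(h = 92, r = 41);
translate([123, 123, 99]) cylinder(h = 7, r = 123);


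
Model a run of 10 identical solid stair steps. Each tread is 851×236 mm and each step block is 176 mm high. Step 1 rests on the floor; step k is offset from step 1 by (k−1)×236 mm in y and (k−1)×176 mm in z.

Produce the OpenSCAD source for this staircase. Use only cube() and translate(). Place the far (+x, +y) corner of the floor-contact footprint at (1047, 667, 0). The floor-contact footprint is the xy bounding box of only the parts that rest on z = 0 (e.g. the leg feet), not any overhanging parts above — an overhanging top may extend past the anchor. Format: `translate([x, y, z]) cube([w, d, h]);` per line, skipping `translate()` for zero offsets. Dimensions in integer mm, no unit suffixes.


translate([196, 431, 0]) cube([851, 236, 176]);
translate([196, 667, 176]) cube([851, 236, 176]);
translate([196, 903, 352]) cube([851, 236, 176]);
translate([196, 1139, 528]) cube([851, 236, 176]);
translate([196, 1375, 704]) cube([851, 236, 176]);
translate([196, 1611, 880]) cube([851, 236, 176]);
translate([196, 1847, 1056]) cube([851, 236, 176]);
translate([196, 2083, 1232]) cube([851, 236, 176]);
translate([196, 2319, 1408]) cube([851, 236, 176]);
translate([196, 2555, 1584]) cube([851, 236, 176]);


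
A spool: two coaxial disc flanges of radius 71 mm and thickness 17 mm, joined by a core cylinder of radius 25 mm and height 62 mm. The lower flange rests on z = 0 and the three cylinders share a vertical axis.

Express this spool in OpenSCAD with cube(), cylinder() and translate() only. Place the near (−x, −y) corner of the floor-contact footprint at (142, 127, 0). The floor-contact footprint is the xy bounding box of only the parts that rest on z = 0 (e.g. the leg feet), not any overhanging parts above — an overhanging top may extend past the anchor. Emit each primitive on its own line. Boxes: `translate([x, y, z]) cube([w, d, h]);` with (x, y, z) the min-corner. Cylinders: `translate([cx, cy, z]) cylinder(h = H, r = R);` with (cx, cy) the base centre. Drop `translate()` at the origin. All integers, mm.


translate([213, 198, 0]) cylinder(h = 17, r = 71);
translate([213, 198, 17]) cylinder(h = 62, r = 25);
translate([213, 198, 79]) cylinder(h = 17, r = 71);


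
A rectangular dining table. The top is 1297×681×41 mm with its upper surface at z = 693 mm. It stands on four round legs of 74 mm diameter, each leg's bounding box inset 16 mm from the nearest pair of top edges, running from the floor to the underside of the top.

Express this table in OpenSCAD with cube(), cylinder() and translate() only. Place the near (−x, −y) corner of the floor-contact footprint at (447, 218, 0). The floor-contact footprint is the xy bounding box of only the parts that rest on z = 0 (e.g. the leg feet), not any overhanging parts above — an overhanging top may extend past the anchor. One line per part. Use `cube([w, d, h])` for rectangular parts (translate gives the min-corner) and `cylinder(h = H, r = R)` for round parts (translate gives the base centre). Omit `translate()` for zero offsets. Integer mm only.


translate([431, 202, 652]) cube([1297, 681, 41]);
translate([484, 255, 0]) cylinder(h = 652, r = 37);
translate([1675, 255, 0]) cylinder(h = 652, r = 37);
translate([484, 830, 0]) cylinder(h = 652, r = 37);
translate([1675, 830, 0]) cylinder(h = 652, r = 37);


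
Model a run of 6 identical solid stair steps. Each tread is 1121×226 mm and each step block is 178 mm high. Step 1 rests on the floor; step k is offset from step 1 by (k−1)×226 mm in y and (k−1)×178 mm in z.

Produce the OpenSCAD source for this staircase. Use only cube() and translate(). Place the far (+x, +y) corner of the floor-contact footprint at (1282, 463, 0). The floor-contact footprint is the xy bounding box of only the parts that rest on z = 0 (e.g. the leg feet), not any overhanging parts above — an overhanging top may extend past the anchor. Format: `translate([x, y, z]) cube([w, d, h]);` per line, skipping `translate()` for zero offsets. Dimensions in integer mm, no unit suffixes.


translate([161, 237, 0]) cube([1121, 226, 178]);
translate([161, 463, 178]) cube([1121, 226, 178]);
translate([161, 689, 356]) cube([1121, 226, 178]);
translate([161, 915, 534]) cube([1121, 226, 178]);
translate([161, 1141, 712]) cube([1121, 226, 178]);
translate([161, 1367, 890]) cube([1121, 226, 178]);


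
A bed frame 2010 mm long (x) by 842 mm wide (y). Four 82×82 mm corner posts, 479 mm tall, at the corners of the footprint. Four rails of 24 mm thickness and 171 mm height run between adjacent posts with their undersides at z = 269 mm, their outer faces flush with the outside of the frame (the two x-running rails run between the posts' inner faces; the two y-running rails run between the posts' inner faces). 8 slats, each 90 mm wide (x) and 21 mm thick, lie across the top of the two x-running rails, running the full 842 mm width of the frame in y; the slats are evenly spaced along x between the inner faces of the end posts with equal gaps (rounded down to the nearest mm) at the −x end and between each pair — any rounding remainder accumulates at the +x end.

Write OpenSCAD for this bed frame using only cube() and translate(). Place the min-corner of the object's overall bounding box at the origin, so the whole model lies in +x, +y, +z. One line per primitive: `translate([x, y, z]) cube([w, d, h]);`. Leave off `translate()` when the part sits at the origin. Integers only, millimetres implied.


cube([82, 82, 479]);
translate([0, 760, 0]) cube([82, 82, 479]);
translate([1928, 0, 0]) cube([82, 82, 479]);
translate([1928, 760, 0]) cube([82, 82, 479]);
translate([82, 0, 269]) cube([1846, 24, 171]);
translate([82, 818, 269]) cube([1846, 24, 171]);
translate([0, 82, 269]) cube([24, 678, 171]);
translate([1986, 82, 269]) cube([24, 678, 171]);
translate([207, 0, 440]) cube([90, 842, 21]);
translate([422, 0, 440]) cube([90, 842, 21]);
translate([637, 0, 440]) cube([90, 842, 21]);
translate([852, 0, 440]) cube([90, 842, 21]);
translate([1067, 0, 440]) cube([90, 842, 21]);
translate([1282, 0, 440]) cube([90, 842, 21]);
translate([1497, 0, 440]) cube([90, 842, 21]);
translate([1712, 0, 440]) cube([90, 842, 21]);


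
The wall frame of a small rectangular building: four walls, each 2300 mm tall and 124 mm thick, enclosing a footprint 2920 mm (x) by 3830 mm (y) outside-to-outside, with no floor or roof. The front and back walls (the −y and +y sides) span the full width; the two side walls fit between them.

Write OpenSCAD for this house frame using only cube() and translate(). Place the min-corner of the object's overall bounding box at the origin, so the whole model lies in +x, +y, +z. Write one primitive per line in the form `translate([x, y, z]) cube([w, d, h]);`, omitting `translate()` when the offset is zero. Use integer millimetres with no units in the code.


cube([2920, 124, 2300]);
translate([0, 3706, 0]) cube([2920, 124, 2300]);
translate([0, 124, 0]) cube([124, 3582, 2300]);
translate([2796, 124, 0]) cube([124, 3582, 2300]);


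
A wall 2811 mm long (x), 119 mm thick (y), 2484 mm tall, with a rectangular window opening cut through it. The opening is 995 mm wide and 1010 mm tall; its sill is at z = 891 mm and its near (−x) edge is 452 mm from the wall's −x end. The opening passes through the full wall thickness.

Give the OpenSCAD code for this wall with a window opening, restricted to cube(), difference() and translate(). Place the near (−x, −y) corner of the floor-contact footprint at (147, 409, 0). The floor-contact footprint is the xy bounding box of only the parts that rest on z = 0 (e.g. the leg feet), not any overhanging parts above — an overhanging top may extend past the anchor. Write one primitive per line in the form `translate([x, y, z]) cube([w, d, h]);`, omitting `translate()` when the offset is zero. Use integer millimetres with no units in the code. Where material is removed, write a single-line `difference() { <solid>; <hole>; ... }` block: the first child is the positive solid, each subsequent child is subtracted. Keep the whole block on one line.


difference() { translate([147, 409, 0]) cube([2811, 119, 2484]); translate([599, 409, 891]) cube([995, 119, 1010]); }


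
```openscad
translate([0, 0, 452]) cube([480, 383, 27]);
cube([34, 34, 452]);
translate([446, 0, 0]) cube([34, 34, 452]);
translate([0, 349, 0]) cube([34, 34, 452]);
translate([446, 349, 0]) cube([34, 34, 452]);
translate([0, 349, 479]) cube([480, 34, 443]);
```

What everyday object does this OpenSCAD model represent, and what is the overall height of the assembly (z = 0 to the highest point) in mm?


A chair. The overall height is 922 mm.

A slab on four corner posts with a tall panel at the back — a chair. The seat slab sits at z = 452 with thickness 27, and the 443 mm backrest starts at the seat top, so the overall height is 452 + 27 + 443 = 922 mm.


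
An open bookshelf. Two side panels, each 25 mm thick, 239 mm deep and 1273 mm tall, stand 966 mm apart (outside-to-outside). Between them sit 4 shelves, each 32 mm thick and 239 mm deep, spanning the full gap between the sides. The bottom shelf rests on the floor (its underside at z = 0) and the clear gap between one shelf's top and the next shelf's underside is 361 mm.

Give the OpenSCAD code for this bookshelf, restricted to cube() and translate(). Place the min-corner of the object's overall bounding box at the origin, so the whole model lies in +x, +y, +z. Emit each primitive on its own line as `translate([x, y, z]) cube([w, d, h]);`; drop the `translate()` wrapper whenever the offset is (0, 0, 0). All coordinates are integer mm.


cube([25, 239, 1273]);
translate([941, 0, 0]) cube([25, 239, 1273]);
translate([25, 0, 0]) cube([916, 239, 32]);
translate([25, 0, 393]) cube([916, 239, 32]);
translate([25, 0, 786]) cube([916, 239, 32]);
translate([25, 0, 1179]) cube([916, 239, 32]);


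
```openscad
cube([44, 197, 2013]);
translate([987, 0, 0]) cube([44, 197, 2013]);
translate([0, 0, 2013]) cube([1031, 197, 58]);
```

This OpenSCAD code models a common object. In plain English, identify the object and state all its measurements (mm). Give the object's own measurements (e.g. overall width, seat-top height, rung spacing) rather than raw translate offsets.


A door frame. The clear opening is 943 mm wide and 2013 mm high. Two 44 mm wide jambs, 197 mm deep, stand either side of the opening from the floor to the top of the opening. A 58 mm thick head sits across the top of both jambs, spanning the full outside width of the frame.


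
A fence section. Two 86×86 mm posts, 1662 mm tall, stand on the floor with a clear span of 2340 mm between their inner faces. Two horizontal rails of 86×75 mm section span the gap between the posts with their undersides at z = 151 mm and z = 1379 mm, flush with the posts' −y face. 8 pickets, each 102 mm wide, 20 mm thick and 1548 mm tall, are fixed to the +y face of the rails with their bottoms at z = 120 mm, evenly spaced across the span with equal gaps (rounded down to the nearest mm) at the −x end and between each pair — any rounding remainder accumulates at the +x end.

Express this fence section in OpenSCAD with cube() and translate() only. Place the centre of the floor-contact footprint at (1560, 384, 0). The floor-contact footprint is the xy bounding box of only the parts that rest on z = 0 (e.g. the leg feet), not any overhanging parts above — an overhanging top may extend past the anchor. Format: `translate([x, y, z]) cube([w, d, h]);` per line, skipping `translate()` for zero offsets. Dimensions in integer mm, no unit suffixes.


translate([304, 341, 0]) cube([86, 86, 1662]);
translate([2730, 341, 0]) cube([86, 86, 1662]);
translate([390, 341, 151]) cube([2340, 86, 75]);
translate([390, 341, 1379]) cube([2340, 86, 75]);
translate([559, 427, 120]) cube([102, 20, 1548]);
translate([830, 427, 120]) cube([102, 20, 1548]);
translate([1101, 427, 120]) cube([102, 20, 1548]);
translate([1372, 427, 120]) cube([102, 20, 1548]);
translate([1643, 427, 120]) cube([102, 20, 1548]);
translate([1914, 427, 120]) cube([102, 20, 1548]);
translate([2185, 427, 120]) cube([102, 20, 1548]);
translate([2456, 427, 120]) cube([102, 20, 1548]);


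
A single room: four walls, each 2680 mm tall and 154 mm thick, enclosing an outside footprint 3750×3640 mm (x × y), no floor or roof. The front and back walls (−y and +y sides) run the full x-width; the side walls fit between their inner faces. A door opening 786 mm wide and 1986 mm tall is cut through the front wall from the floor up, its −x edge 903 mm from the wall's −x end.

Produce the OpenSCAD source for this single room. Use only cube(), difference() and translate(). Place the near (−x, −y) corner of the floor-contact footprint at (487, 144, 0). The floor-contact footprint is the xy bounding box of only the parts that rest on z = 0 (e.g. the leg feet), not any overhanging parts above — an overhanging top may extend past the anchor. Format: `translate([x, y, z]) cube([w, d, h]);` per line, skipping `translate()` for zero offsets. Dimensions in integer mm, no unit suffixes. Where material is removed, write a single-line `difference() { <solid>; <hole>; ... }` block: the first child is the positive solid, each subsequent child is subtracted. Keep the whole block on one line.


difference() { translate([487, 144, 0]) cube([3750, 154, 2680]); translate([1390, 144, 0]) cube([786, 154, 1986]); }
translate([487, 3630, 0]) cube([3750, 154, 2680]);
translate([487, 298, 0]) cube([154, 3332, 2680]);
translate([4083, 298, 0]) cube([154, 3332, 2680]);


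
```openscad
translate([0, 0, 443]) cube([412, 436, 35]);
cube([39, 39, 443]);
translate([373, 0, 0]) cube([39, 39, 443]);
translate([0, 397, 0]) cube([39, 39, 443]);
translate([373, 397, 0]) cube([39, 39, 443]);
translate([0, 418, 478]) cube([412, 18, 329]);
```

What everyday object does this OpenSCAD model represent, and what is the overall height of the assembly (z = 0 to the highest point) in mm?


A chair. The overall height is 807 mm.

A slab on four corner posts with a tall panel at the back — a chair. The seat slab sits at z = 443 with thickness 35, and the 329 mm backrest starts at the seat top, so the overall height is 443 + 35 + 329 = 807 mm.


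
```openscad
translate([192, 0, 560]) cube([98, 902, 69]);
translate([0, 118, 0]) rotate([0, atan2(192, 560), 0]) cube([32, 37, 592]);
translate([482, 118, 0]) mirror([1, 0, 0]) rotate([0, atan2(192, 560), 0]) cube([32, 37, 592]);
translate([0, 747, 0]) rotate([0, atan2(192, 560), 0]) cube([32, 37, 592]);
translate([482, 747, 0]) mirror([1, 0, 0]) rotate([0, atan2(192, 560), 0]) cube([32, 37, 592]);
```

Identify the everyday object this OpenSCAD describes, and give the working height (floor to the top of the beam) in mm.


A sawhorse. The overall height is 629 mm.

A beam across two mirrored pairs of raked legs — a sawhorse. The beam's underside is at z = 560 (matching the legs' vertical rise in atan2(192, 560)) and the beam is 69 mm tall, so its top is at 560 + 69 = 629 mm. The raked legs top out at the beam's underside, so that is the highest point.


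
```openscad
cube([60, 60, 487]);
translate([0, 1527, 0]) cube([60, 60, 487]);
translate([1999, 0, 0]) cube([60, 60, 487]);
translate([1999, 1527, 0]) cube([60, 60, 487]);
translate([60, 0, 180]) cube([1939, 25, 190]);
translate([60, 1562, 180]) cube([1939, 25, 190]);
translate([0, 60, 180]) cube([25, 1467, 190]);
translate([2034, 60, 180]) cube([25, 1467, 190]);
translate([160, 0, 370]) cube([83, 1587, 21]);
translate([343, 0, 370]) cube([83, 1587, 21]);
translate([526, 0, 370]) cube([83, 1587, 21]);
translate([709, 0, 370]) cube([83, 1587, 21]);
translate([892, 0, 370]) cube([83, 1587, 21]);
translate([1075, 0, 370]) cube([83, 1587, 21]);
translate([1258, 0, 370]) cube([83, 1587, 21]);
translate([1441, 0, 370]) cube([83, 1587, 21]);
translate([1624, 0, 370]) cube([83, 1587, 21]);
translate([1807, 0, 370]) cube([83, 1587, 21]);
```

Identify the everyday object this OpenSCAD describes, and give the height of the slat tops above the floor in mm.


A bed frame. The slat-top height is 391 mm.

Four posts, four rails, and a row of slats — a bed frame. Slats sit on the rails at z = 180 + 190 = 370; with slat thickness 21, the top is 391 mm.


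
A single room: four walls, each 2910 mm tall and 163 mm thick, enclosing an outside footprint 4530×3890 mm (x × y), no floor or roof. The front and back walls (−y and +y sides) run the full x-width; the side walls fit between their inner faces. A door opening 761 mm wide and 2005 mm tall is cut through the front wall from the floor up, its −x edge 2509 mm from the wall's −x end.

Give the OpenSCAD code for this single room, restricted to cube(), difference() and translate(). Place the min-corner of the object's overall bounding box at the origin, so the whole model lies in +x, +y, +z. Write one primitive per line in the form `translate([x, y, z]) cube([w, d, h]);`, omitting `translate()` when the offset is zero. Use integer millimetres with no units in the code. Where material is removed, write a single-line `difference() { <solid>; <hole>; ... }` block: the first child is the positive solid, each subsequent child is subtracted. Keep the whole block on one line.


difference() { cube([4530, 163, 2910]); translate([2509, 0, 0]) cube([761, 163, 2005]); }
translate([0, 3727, 0]) cube([4530, 163, 2910]);
translate([0, 163, 0]) cube([163, 3564, 2910]);
translate([4367, 163, 0]) cube([163, 3564, 2910]);


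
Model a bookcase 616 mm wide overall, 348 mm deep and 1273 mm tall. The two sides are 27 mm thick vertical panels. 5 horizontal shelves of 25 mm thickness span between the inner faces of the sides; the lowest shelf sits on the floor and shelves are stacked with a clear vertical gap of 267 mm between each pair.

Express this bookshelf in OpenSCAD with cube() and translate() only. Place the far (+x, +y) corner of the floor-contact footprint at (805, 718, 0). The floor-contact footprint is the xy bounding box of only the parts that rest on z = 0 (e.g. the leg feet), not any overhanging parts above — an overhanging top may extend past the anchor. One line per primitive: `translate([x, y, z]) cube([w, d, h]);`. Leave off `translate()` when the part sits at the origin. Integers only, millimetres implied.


translate([189, 370, 0]) cube([27, 348, 1273]);
translate([778, 370, 0]) cube([27, 348, 1273]);
translate([216, 370, 0]) cube([562, 348, 25]);
translate([216, 370, 292]) cube([562, 348, 25]);
translate([216, 370, 584]) cube([562, 348, 25]);
translate([216, 370, 876]) cube([562, 348, 25]);
translate([216, 370, 1168]) cube([562, 348, 25]);


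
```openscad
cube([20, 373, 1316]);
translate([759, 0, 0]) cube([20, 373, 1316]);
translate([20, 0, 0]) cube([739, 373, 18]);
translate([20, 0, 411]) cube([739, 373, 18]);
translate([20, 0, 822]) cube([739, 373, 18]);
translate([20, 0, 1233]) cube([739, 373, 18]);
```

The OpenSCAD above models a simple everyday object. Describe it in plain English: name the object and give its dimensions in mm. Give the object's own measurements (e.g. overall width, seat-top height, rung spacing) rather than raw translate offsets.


An open bookshelf. Two side panels, each 20 mm thick, 373 mm deep and 1316 mm tall, stand 779 mm apart (outside-to-outside). Between them sit 4 shelves, each 18 mm thick and 373 mm deep, spanning the full gap between the sides. The bottom shelf rests on the floor (its underside at z = 0) and the clear gap between one shelf's top and the next shelf's underside is 393 mm.


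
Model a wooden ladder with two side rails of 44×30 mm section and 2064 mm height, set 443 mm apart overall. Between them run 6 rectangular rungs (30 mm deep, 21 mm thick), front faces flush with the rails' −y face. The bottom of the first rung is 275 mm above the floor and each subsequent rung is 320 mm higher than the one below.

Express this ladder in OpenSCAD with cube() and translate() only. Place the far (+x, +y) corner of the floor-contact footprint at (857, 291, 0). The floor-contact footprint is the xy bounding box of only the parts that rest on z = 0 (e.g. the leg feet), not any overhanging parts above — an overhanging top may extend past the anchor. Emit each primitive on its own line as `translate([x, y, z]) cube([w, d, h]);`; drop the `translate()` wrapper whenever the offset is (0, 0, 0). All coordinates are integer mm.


// rung span = 443 - 2*44 = 355
// rung[k] z = 275 + k*320
translate([414, 261, 0]) cube([44, 30, 2064]);
translate([813, 261, 0]) cube([44, 30, 2064]);
translate([458, 261, 275]) cube([355, 30, 21]);
translate([458, 261, 595]) cube([355, 30, 21]);
translate([458, 261, 915]) cube([355, 30, 21]);
translate([458, 261, 1235]) cube([355, 30, 21]);
translate([458, 261, 1555]) cube([355, 30, 21]);
translate([458, 261, 1875]) cube([355, 30, 21]);


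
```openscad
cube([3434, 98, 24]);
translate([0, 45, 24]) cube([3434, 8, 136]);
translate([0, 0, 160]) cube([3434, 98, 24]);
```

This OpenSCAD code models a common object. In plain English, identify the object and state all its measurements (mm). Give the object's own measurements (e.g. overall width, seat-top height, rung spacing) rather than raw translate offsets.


An I-beam lying along x, 3434 mm long. Overall section height 184 mm. Two flanges 98 mm wide (y) and 24 mm thick, one on the floor and one at the top; a web 8 mm thick runs between them, centred on the flange width.


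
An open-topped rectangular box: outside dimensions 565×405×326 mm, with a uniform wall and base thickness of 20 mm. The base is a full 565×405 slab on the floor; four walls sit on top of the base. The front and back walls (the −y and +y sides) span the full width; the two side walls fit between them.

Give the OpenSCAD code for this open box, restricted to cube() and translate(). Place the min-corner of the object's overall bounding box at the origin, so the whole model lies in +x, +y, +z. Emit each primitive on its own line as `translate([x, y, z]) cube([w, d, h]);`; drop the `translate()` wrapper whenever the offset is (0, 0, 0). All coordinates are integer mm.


cube([565, 405, 20]);
translate([0, 0, 20]) cube([565, 20, 306]);
translate([0, 385, 20]) cube([565, 20, 306]);
translate([0, 20, 20]) cube([20, 365, 306]);
translate([545, 20, 20]) cube([20, 365, 306]);


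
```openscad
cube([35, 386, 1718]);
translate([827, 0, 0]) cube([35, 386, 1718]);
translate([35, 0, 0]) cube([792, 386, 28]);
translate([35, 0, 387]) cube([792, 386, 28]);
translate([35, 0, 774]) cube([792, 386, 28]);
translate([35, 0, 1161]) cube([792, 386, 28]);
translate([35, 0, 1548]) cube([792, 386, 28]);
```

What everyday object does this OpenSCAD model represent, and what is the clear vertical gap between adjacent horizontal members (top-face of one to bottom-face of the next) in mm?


A bookshelf. The clear shelf gap is 359 mm.

Two tall side panels with 5 horizontal boards between them — a bookshelf. The first two shelf undersides are at z = 0 and z = 387; with shelf thickness 28, the clear gap is 387 − 0 − 28 = 359 mm.


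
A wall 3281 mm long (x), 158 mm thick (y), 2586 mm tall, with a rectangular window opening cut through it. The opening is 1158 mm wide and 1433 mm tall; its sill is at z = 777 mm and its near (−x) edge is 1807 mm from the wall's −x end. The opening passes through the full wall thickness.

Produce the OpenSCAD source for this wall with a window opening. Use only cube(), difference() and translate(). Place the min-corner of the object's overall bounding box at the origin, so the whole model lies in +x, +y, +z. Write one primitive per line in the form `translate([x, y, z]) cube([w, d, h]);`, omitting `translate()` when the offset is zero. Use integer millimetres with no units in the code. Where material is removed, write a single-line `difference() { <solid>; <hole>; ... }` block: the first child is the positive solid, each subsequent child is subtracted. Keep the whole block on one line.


difference() { cube([3281, 158, 2586]); translate([1807, 0, 777]) cube([1158, 158, 1433]); }


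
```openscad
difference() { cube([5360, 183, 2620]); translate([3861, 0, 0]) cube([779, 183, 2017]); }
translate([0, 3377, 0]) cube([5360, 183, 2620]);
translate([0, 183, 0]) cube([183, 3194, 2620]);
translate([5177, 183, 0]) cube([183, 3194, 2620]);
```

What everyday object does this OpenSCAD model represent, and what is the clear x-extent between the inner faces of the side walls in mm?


A single room. The interior width is 4994 mm.

Four walls enclosing a rectangle with a door in the front wall — a room. Outside width 5360 minus two 183 mm walls gives 4994 mm.


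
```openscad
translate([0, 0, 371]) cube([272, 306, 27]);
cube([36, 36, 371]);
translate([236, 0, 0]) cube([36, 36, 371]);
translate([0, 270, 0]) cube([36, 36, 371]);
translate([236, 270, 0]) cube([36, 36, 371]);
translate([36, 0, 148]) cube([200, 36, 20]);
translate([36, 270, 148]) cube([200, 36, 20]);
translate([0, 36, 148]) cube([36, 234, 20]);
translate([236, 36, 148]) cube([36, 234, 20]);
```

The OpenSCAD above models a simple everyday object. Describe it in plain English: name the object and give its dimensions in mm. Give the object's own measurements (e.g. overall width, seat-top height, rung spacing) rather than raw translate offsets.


A simple wooden stool: a rectangular seat 272 mm (x) by 306 mm (y), 27 mm thick, top face at z = 398 mm, on four square legs, each 36×36 mm in cross-section. The legs rest on z = 0, each flush with a corner of the seat. Four stretchers, 36 mm wide and 20 mm tall, connect adjacent legs with their undersides at z = 148 mm, each running between the inner faces of the legs it joins and aligned with the legs' outer faces on the other axis.


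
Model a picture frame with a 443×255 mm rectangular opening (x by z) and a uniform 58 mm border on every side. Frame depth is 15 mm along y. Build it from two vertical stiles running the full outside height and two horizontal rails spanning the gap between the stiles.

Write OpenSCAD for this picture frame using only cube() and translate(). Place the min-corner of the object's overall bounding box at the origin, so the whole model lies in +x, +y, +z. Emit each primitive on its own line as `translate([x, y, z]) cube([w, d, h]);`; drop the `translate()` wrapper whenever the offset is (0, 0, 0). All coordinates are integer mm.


cube([58, 15, 371]);
translate([501, 0, 0]) cube([58, 15, 371]);
translate([58, 0, 0]) cube([443, 15, 58]);
translate([58, 0, 313]) cube([443, 15, 58]);


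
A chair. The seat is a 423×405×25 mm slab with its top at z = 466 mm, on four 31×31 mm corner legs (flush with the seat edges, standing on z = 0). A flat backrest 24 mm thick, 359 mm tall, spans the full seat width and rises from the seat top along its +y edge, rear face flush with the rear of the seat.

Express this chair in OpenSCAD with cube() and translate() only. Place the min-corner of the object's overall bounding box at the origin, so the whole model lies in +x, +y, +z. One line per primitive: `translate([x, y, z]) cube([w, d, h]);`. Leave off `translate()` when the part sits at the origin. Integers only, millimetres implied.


// leg_h = 466 - 25 = 441
translate([0, 0, 441]) cube([423, 405, 25]);
cube([31, 31, 441]);
translate([392, 0, 0]) cube([31, 31, 441]);
translate([0, 374, 0]) cube([31, 31, 441]);
translate([392, 374, 0]) cube([31, 31, 441]);
translate([0, 381, 466]) cube([423, 24, 359]);


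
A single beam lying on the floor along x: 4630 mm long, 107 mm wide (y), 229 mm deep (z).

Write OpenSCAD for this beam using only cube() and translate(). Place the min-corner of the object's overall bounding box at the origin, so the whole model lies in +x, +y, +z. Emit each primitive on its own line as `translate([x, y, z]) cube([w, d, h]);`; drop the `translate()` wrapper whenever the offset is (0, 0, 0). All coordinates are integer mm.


cube([4630, 107, 229]);


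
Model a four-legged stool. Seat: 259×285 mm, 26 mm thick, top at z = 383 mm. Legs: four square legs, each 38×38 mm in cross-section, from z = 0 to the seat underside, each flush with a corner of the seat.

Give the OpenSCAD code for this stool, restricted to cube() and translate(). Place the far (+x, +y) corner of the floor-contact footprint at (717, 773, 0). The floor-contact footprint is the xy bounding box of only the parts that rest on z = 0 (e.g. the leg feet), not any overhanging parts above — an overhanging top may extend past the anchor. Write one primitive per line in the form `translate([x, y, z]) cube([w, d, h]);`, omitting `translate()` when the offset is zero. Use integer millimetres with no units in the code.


translate([458, 488, 357]) cube([259, 285, 26]);
translate([458, 488, 0]) cube([38, 38, 357]);
translate([679, 488, 0]) cube([38, 38, 357]);
translate([458, 735, 0]) cube([38, 38, 357]);
translate([679, 735, 0]) cube([38, 38, 357]);


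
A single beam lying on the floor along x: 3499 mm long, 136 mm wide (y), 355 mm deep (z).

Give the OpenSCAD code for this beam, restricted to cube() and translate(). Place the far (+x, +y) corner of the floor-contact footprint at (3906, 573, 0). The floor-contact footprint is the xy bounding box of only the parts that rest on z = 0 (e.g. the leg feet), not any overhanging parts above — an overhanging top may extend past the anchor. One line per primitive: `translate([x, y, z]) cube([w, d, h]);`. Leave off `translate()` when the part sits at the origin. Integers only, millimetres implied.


translate([407, 437, 0]) cube([3499, 136, 355]);


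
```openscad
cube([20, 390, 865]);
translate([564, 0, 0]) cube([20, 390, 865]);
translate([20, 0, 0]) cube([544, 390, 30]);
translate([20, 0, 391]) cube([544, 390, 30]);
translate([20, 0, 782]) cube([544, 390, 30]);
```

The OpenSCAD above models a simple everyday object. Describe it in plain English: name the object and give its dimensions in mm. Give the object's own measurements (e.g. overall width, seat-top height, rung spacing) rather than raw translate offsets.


An open bookshelf. Two side panels, each 20 mm thick, 390 mm deep and 865 mm tall, stand 584 mm apart (outside-to-outside). Between them sit 3 shelves, each 30 mm thick and 390 mm deep, spanning the full gap between the sides. The bottom shelf rests on the floor (its underside at z = 0) and the clear gap between one shelf's top and the next shelf's underside is 361 mm.
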